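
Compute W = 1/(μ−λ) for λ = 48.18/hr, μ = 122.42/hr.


W = 1/(μ−λ) = 1/(122.42 − 48.18) = 1/74.24 = 0.01347 hr

Final: 0.01347 hr


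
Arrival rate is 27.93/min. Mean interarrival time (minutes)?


Mean interarrival time = 1/λ = 1/27.93 minute = 0.03580 minute
In minutes: 0.03580 × 1 = 0.03580 min

Final: 0.03580 min


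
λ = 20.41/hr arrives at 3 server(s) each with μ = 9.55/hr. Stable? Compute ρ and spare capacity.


Total capacity cμ = 3·9.55 = 28.65/hr
ρ = λ/(cμ) = 20.41/28.65 = 0.7124
Stable ⇔ ρ < 1: YES
Spare capacity = cμ − λ = 28.65 − 20.41 = 8.24/hr

Final: ρ = 0.7124; stable; margin = 8.24/hr


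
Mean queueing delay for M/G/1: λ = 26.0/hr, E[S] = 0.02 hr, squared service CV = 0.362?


ρ = λ·E[S] = 26.0·0.02 = 0.5200
E[S²] = E[S]²(1+C_s²) = 0.02²·(1+0.362) = 0.0005448
Wq = λ·E[S²]/(2(1−ρ)) = 26.0·0.0005448/(2·0.4800) = 0.01476 hr

Final: 0.01476 hr


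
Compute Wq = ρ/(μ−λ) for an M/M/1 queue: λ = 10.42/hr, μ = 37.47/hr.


ρ = 10.42/37.47 = 0.2781
Wq = ρ/(μ−λ) = 0.2781/(37.47 − 10.42) = 0.2781/27.05 = 0.01028 hr

Final: 0.01028 hr


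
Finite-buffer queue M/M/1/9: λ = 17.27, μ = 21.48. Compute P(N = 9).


ρ = λ/μ = 17.27/21.48 = 0.8040
P_K = (1−ρ)ρ^K/(1−ρ^(K+1)) = (0.1960·0.140386)/(1 − 0.112871)
= 0.027515/0.887129 = 0.031016

Final: 0.031016


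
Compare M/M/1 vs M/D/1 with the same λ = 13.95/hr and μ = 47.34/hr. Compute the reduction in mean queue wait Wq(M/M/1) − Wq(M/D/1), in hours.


ρ = 13.95/47.34 = 0.2947
Wq(M/M/1) = ρ/(μ−λ) = 0.2947/33.39 = 0.008825 hr
Wq(M/D/1) = ρ/(2(μ−λ)) = 0.004413 hr
Savings = 0.008825 − 0.004413 = 0.004413 hr

Final: 0.004413 hr


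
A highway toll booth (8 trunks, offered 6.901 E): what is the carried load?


B(8,6.901) = 0.173126 (Erlang-B)
Carried load = a(1 − B) = 6.901·(1 − 0.173126) = 6.901·0.826874 = 5.7063 E

Final: 5.7063 Erlangs


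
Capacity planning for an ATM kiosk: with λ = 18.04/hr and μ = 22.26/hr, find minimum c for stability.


Stability requires cμ > λ ⇔ c > λ/μ.
λ/μ = 18.04/22.26 = 0.8104
Minimum integer c = ⌊0.8104⌋ + 1 = 1
Check: 1·22.26 = 22.26 > 18.04, while 0·22.26 = 0.00 ≤ 18.04

Final: 1 servers


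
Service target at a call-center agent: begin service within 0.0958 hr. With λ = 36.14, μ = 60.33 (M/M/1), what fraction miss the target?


ρ = 36.14/60.33 = 0.5990
P(Wq > t) = ρ·e^{−(μ−λ)t} = 0.5990·e^{−2.3174}
= 0.5990·0.098529 = 0.059023

Final: 0.059023


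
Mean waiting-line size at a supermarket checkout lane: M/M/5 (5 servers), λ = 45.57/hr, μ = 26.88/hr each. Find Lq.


a = λ/μ = 1.6953; ρ = a/5 = 0.3391
P₀ = 0.182977
Lq = P₀·a^c·ρ / (c!·(1−ρ)²) = 0.182977·14.00389·0.3391/(120·0.43684)
= 0.01657

Final: 0.01657


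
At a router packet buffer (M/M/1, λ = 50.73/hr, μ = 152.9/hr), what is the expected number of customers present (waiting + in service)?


ρ = λ/μ = 50.73/152.9 = 0.3318
L = ρ/(1−ρ) = 0.3318/(1 − 0.3318) = 0.3318/0.6682 = 0.4965

Final: 0.4965


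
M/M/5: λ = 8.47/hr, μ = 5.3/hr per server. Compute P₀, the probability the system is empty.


a = λ/μ = 8.47/5.3 = 1.5981; ρ = a/c = 0.3196
Σ_{k=0}^{4} a^k/k! (terms k=0..4) = 1.00000 + 1.59811 + 1.27698 + 0.68025 + 0.27178 = 4.82713
Tail: a^5/(5!(1−ρ)) = 10.42408/(120·0.6804) = 0.12768
P₀ = 1/(4.82713 + 0.12768) = 1/4.95481 = 0.201824

Final: 0.201824


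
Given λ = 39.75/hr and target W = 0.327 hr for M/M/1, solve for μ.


W = 1/(μ−λ) ⇒ μ − λ = 1/W = 1/0.327 = 3.0581
μ = λ + 1/W = 39.75 + 3.0581 = 42.8081 per hr

Final: 42.8081 /hr


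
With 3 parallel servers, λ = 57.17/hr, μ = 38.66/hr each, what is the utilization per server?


ρ = λ/(cμ) = 57.17/(3·38.66) = 57.17/115.98 = 0.4929

Final: 0.4929


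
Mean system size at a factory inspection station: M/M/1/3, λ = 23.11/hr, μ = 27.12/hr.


ρ = 23.11/27.12 = 0.8521
L = ρ[1 − (K+1)ρ^K + Kρ^(K+1)] / [(1−ρ)(1−ρ^(K+1))]
Numerator: 0.8521·(1 − 4·0.618772 + 3·0.527280) = 0.090966
Denominator: (0.1479)·(0.472720) = 0.069897
L = 0.090966/0.069897 = 1.3014

Final: 1.3014


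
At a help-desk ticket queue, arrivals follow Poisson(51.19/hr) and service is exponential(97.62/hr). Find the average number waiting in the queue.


ρ = 51.19/97.62 = 0.5244
Lq = ρ²/(1−ρ) = 0.2750/0.4756 = 0.5781

Final: 0.5781


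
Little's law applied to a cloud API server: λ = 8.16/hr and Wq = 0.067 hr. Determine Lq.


Lq = λWq = 8.16·0.067 = 0.5467

Final: 0.5467


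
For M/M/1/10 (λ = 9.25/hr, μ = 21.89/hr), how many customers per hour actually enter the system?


ρ = 0.4226; P_K = (1−ρ)ρ^10/(1−ρ^11) = 0.0001048
λ_eff = λ(1 − P_K) = 9.25·(1 − 0.0001048) = 9.25·0.999895 = 9.2490 /hr

Final: 9.2490 /hr


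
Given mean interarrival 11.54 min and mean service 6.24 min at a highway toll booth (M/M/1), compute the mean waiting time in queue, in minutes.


λ = 60/11.54 = 5.1993 /hr
μ = 60/6.24 = 9.6154 /hr
ρ = λ/μ = 5.1993/9.6154 = 0.5407
Wq = ρ/(μ−λ) = 0.5407/(9.6154−5.1993) = 0.12245 hr
In minutes: 0.12245·60 = 7.347 min

Final: 7.347 min


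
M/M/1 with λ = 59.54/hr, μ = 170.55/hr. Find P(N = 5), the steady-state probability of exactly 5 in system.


ρ = 59.54/170.55 = 0.3491
P_n = (1−ρ)·ρ^n = (1 − 0.3491)·0.3491^5 = 0.6509·0.005185 = 0.003375

Final: 0.003375


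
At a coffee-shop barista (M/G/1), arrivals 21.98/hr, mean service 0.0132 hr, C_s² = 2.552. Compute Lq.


ρ = λ·E[S] = 21.98·0.0132 = 0.2901
Lq = ρ²(1+C_s²)/(2(1−ρ)) = 0.08418·(1+2.552)/(2·0.7099)
= 0.08418·3.5520/1.4197 = 0.21061

Final: 0.21061


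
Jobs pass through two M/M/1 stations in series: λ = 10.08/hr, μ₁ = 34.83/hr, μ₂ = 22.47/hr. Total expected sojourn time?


Each node sees arrival rate λ = 10.08/hr (tandem ⇒ throughput preserved).
W₁ = 1/(μ₁−λ) = 1/(34.83−10.08) = 0.04040 hr
W₂ = 1/(μ₂−λ) = 1/(22.47−10.08) = 0.08071 hr
W_total = W₁ + W₂ = 0.04040 + 0.08071 = 0.12111 hr

Final: 0.12111 hr


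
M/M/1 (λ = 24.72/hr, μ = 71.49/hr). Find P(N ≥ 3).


ρ = 24.72/71.49 = 0.3458
P(N ≥ n) = ρ^n = 0.3458^3 = 0.041344

Final: 0.041344


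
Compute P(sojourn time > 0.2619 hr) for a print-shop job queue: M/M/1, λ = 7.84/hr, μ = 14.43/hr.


W ~ Exponential(μ−λ) for M/M/1.
μ − λ = 14.43 − 7.84 = 6.5900
P(W > t) = e^{−(μ−λ)t} = e^{−1.7259} = 0.178009

Final: 0.178009


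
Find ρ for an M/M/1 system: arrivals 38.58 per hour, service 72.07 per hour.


ρ = λ/μ = 38.58/72.07 = 0.5353

Final: 0.5353


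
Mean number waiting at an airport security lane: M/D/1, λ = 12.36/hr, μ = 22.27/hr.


ρ = 12.36/22.27 = 0.5550
M/D/1: Lq = ρ²/(2(1−ρ)) = 0.3080/(2·0.4450) = 0.34611

Final: 0.34611


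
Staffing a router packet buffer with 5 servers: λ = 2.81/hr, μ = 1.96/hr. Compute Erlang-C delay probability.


a = λ/μ = 1.4337; ρ = a/5 = 0.2867
P₀ = 0.238134 (from M/M/c formula)
C(c,a) = [a^c/(c!(1−ρ))]·P₀ = [6.05691/(120·0.7133)]·0.238134
= 0.07077·0.238134 = 0.016852

Final: 0.016852


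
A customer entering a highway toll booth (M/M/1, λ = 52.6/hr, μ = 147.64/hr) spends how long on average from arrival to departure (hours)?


W = 1/(μ−λ) = 1/(147.64 − 52.6) = 1/95.04 = 0.01052 hr

Final: 0.01052 hr


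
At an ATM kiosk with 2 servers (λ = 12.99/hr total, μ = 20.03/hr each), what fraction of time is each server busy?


ρ = λ/(cμ) = 12.99/(2·20.03) = 12.99/40.06 = 0.3243

Final: 0.3243


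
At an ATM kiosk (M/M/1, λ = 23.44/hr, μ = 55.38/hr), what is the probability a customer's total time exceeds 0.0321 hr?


W ~ Exponential(μ−λ) for M/M/1.
μ − λ = 55.38 − 23.44 = 31.9400
P(W > t) = e^{−(μ−λ)t} = e^{−1.0253} = 0.358698

Final: 0.358698


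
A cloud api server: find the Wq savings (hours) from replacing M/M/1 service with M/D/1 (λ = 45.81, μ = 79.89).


ρ = 45.81/79.89 = 0.5734
Wq(M/M/1) = ρ/(μ−λ) = 0.5734/34.08 = 0.01683 hr
Wq(M/D/1) = ρ/(2(μ−λ)) = 0.008413 hr
Savings = 0.01683 − 0.008413 = 0.008413 hr

Final: 0.008413 hr


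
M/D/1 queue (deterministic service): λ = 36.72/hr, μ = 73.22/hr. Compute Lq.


ρ = 36.72/73.22 = 0.5015
M/D/1: Lq = ρ²/(2(1−ρ)) = 0.2515/(2·0.4985) = 0.25226

Final: 0.25226


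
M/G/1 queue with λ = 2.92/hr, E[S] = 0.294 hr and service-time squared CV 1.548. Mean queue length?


ρ = λ·E[S] = 2.92·0.294 = 0.8585
Lq = ρ²(1+C_s²)/(2(1−ρ)) = 0.7370·(1+1.548)/(2·0.1415)
= 0.7370·2.5480/0.2830 = 6.63456

Final: 6.63456


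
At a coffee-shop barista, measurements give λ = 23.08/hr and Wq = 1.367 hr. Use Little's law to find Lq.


Lq = λWq = 23.08·1.367 = 31.5504

Final: 31.5504


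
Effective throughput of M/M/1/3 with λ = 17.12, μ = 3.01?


ρ = 5.6877; P_K = (1−ρ)ρ^3/(1−ρ^4) = 0.824971
λ_eff = λ(1 − P_K) = 17.12·(1 − 0.824971) = 17.12·0.175029 = 2.9965 /hr

Final: 2.9965 /hr


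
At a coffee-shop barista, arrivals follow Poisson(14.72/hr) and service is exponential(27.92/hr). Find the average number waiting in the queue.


ρ = 14.72/27.92 = 0.5272
Lq = ρ²/(1−ρ) = 0.2780/0.4728 = 0.5879

Final: 0.5879


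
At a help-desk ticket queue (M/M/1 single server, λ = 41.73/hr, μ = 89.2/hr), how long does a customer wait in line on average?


ρ = 41.73/89.2 = 0.4678
Wq = ρ/(μ−λ) = 0.4678/(89.2 − 41.73) = 0.4678/47.47 = 0.009855 hr

Final: 0.009855 hr


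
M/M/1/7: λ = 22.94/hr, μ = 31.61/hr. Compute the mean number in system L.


ρ = 22.94/31.61 = 0.7257
L = ρ[1 − (K+1)ρ^K + Kρ^(K+1)] / [(1−ρ)(1−ρ^(K+1))]
Numerator: 0.7257·(1 − 8·0.106019 + 7·0.076940) = 0.501058
Denominator: (0.2743)·(0.923060) = 0.253177
L = 0.501058/0.253177 = 1.9791

Final: 1.9791


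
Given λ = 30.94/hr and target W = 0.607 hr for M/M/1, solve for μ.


W = 1/(μ−λ) ⇒ μ − λ = 1/W = 1/0.607 = 1.6474
μ = λ + 1/W = 30.94 + 1.6474 = 32.5874 per hr

Final: 32.5874 /hr


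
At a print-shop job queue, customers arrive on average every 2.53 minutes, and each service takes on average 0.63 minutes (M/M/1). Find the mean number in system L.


λ = 60/2.53 = 23.7154 /hr
μ = 60/0.63 = 95.2381 /hr
ρ = λ/μ = 23.7154/95.2381 = 0.2490
L = ρ/(1−ρ) = 0.2490/0.7510 = 0.3316

Final: 0.3316


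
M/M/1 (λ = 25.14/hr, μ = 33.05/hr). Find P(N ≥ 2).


ρ = 25.14/33.05 = 0.7607
P(N ≥ n) = ρ^n = 0.7607^2 = 0.578612

Final: 0.578612


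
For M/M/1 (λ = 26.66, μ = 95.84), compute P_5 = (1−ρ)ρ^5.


ρ = 26.66/95.84 = 0.2782
P_n = (1−ρ)·ρ^n = (1 − 0.2782)·0.2782^5 = 0.7218·0.001666 = 0.001202

Final: 0.001202


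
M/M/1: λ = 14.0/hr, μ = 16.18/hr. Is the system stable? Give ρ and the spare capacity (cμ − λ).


Total capacity cμ = 1·16.18 = 16.18/hr
ρ = λ/(cμ) = 14.0/16.18 = 0.8653
Stable ⇔ ρ < 1: YES
Spare capacity = cμ − λ = 16.18 − 14.0 = 2.18/hr

Final: ρ = 0.8653; stable; margin = 2.18/hr


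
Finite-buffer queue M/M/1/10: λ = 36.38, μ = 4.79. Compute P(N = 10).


ρ = λ/μ = 36.38/4.79 = 7.5950
P_K = (1−ρ)ρ^K/(1−ρ^(K+1)) = (-6.5950·638663083.018776)/(1 − 4850639448.898344)
= -4211976365.879569/-4850639447.898344 = 0.868334

Final: 0.868334


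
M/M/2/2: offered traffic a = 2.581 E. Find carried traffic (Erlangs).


B(2,2.581) = 0.481899 (Erlang-B)
Carried load = a(1 − B) = 2.581·(1 − 0.481899) = 2.581·0.518101 = 1.3372 E

Final: 1.3372 Erlangs


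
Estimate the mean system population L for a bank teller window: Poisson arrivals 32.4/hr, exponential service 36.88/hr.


ρ = λ/μ = 32.4/36.88 = 0.8785
L = ρ/(1−ρ) = 0.8785/(1 − 0.8785) = 0.8785/0.1215 = 7.2321

Final: 7.2321


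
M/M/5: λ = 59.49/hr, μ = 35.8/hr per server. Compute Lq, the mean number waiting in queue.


a = λ/μ = 1.6617; ρ = a/5 = 0.3323
P₀ = 0.189285
Lq = P₀·a^c·ρ / (c!·(1−ρ)²) = 0.189285·12.67082·0.3323/(120·0.44576)
= 0.01490

Final: 0.01490


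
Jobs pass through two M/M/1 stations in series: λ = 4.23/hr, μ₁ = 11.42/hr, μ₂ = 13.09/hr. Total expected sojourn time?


Each node sees arrival rate λ = 4.23/hr (tandem ⇒ throughput preserved).
W₁ = 1/(μ₁−λ) = 1/(11.42−4.23) = 0.13908 hr
W₂ = 1/(μ₂−λ) = 1/(13.09−4.23) = 0.11287 hr
W_total = W₁ + W₂ = 0.13908 + 0.11287 = 0.25195 hr

Final: 0.25195 hr


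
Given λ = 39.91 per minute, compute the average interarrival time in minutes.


Mean interarrival time = 1/λ = 1/39.91 minute = 0.02506 minute
In minutes: 0.02506 × 1 = 0.02506 min

Final: 0.02506 min


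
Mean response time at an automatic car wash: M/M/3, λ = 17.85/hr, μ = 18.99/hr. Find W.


a = 0.9400; ρ = 0.3133; P₀ = 0.387100
Lq = P₀·a^c·ρ/(c!(1−ρ)²) = 0.03560
Wq = Lq/λ = 0.03560/17.85 = 0.001995 hr
W = Wq + 1/μ = 0.001995 + 0.05266 = 0.05465 hr

Final: 0.05465 hr


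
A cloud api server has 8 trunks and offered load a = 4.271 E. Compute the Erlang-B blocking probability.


B(c,a) = (a^c/c!) / Σ_{k=0}^{c} a^k/k!
a^8/8! = 2.746098
Σ terms (k=0..8): 1.00000 + 4.27100 + 9.12072 + 12.98487 + 13.86459 + 11.84313 + 8.43034 + 5.14371 + 2.74610 = 69.404455
B = 2.746098/69.404455 = 0.039567

Final: 0.039567


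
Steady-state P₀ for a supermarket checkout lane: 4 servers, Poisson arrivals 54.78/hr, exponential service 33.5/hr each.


a = λ/μ = 54.78/33.5 = 1.6352; ρ = a/c = 0.4088
Σ_{k=0}^{3} a^k/k! (terms k=0..3) = 1.00000 + 1.63522 + 1.33698 + 0.72875 = 4.70096
Tail: a^4/(4!(1−ρ)) = 7.15005/(24·0.5912) = 0.50393
P₀ = 1/(4.70096 + 0.50393) = 1/5.20488 = 0.192127

Final: 0.192127


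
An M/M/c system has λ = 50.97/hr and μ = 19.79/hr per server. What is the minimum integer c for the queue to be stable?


Stability requires cμ > λ ⇔ c > λ/μ.
λ/μ = 50.97/19.79 = 2.5755
Minimum integer c = ⌊2.5755⌋ + 1 = 3
Check: 3·19.79 = 59.37 > 50.97, while 2·19.79 = 39.58 ≤ 50.97

Final: 3 servers


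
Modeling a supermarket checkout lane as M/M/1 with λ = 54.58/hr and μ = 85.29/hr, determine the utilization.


ρ = λ/μ = 54.58/85.29 = 0.6399

Final: 0.6399


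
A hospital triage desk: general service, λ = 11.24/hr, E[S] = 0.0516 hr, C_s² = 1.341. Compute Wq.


ρ = λ·E[S] = 11.24·0.0516 = 0.5800
E[S²] = E[S]²(1+C_s²) = 0.0516²·(1+1.341) = 0.006233
Wq = λ·E[S²]/(2(1−ρ)) = 11.24·0.006233/(2·0.4200) = 0.08340 hr

Final: 0.08340 hr


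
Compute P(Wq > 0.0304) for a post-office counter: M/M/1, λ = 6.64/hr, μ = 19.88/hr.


ρ = 6.64/19.88 = 0.3340
P(Wq > t) = ρ·e^{−(μ−λ)t} = 0.3340·e^{−0.4025}
= 0.3340·0.668649 = 0.223331

Final: 0.223331


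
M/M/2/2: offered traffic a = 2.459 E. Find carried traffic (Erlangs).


B(2,2.459) = 0.466396 (Erlang-B)
Carried load = a(1 − B) = 2.459·(1 − 0.466396) = 2.459·0.533604 = 1.3121 E

Final: 1.3121 Erlangs


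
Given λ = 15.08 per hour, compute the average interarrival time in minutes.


Mean interarrival time = 1/λ = 1/15.08 hour = 0.06631 hour
In minutes: 0.06631 × 60 = 3.9788 min

Final: 3.9788 min


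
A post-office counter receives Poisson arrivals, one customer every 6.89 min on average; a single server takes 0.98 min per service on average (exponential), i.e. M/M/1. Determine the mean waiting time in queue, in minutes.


λ = 60/6.89 = 8.7083 /hr
μ = 60/0.98 = 61.2245 /hr
ρ = λ/μ = 8.7083/61.2245 = 0.1422
Wq = ρ/(μ−λ) = 0.1422/(61.2245−8.7083) = 0.002708 hr
In minutes: 0.002708·60 = 0.1625 min

Final: 0.1625 min


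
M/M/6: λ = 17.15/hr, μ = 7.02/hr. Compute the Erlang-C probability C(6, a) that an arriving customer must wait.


a = λ/μ = 2.4430; ρ = a/6 = 0.4072
P₀ = 0.086469 (from M/M/c formula)
C(c,a) = [a^c/(c!(1−ρ))]·P₀ = [212.59942/(720·0.5928)]·0.086469
= 0.49808·0.086469 = 0.043069

Final: 0.043069


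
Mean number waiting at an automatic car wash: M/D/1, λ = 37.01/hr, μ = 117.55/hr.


ρ = 37.01/117.55 = 0.3148
M/D/1: Lq = ρ²/(2(1−ρ)) = 0.09913/(2·0.6852) = 0.07234

Final: 0.07234


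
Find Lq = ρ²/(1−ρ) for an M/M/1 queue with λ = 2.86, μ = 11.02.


ρ = 2.86/11.02 = 0.2595
Lq = ρ²/(1−ρ) = 0.06735/0.7405 = 0.09096

Final: 0.09096


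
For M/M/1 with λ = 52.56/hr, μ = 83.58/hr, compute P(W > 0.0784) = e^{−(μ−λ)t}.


W ~ Exponential(μ−λ) for M/M/1.
μ − λ = 83.58 − 52.56 = 31.0200
P(W > t) = e^{−(μ−λ)t} = e^{−2.4320} = 0.087864

Final: 0.087864


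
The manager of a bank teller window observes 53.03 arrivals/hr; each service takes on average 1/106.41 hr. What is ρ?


ρ = λ/μ = 53.03/106.41 = 0.4984

Final: 0.4984


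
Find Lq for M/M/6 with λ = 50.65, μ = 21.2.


a = λ/μ = 2.3892; ρ = a/6 = 0.3982
P₀ = 0.091311
Lq = P₀·a^c·ρ / (c!·(1−ρ)²) = 0.091311·185.97798·0.3982/(720·0.36217)
= 0.02593

Final: 0.02593


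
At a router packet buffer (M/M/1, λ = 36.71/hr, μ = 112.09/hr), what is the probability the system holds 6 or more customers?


ρ = 36.71/112.09 = 0.3275
P(N ≥ n) = ρ^n = 0.3275^6 = 0.001234

Final: 0.001234


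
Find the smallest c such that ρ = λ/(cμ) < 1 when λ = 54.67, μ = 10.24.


Stability requires cμ > λ ⇔ c > λ/μ.
λ/μ = 54.67/10.24 = 5.3389
Minimum integer c = ⌊5.3389⌋ + 1 = 6
Check: 6·10.24 = 61.44 > 54.67, while 5·10.24 = 51.20 ≤ 54.67

Final: 6 servers


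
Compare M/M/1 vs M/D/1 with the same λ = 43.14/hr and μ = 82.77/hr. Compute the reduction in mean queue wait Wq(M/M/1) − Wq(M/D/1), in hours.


ρ = 43.14/82.77 = 0.5212
Wq(M/M/1) = ρ/(μ−λ) = 0.5212/39.63 = 0.01315 hr
Wq(M/D/1) = ρ/(2(μ−λ)) = 0.006576 hr
Savings = 0.01315 − 0.006576 = 0.006576 hr

Final: 0.006576 hr


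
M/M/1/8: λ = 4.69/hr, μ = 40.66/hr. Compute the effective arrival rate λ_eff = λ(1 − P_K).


ρ = 0.1153; P_K = (1−ρ)ρ^8/(1−ρ^9) = 0.00000002772
λ_eff = λ(1 − P_K) = 4.69·(1 − 0.00000002772) = 4.69·1.000000 = 4.6900 /hr

Final: 4.6900 /hr


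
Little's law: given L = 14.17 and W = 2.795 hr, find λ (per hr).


λ = L/W = 14.17/2.795 = 5.0698 /hr

Final: 5.0698 /hr


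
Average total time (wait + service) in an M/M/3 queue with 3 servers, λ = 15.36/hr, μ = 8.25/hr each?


a = 1.8618; ρ = 0.6206; P₀ = 0.134587
Lq = P₀·a^c·ρ/(c!(1−ρ)²) = 0.62417
Wq = Lq/λ = 0.62417/15.36 = 0.04064 hr
W = Wq + 1/μ = 0.04064 + 0.12121 = 0.16185 hr

Final: 0.16185 hr


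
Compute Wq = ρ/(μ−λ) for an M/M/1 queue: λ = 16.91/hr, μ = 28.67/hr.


ρ = 16.91/28.67 = 0.5898
Wq = ρ/(μ−λ) = 0.5898/(28.67 − 16.91) = 0.5898/11.76 = 0.05015 hr

Final: 0.05015 hr


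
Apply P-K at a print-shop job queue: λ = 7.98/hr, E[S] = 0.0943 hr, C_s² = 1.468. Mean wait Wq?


ρ = λ·E[S] = 7.98·0.0943 = 0.7525
E[S²] = E[S]²(1+C_s²) = 0.0943²·(1+1.468) = 0.021947
Wq = λ·E[S²]/(2(1−ρ)) = 7.98·0.021947/(2·0.2475) = 0.35383 hr

Final: 0.35383 hr


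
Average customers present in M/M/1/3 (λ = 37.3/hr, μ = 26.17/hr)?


ρ = 37.3/26.17 = 1.4253
L = ρ[1 − (K+1)ρ^K + Kρ^(K+1)] / [(1−ρ)(1−ρ^(K+1))]
Numerator: 1.4253·(1 − 4·2.895445 + 3·4.126867) = 2.563851
Denominator: (-0.4253)·(-3.126867) = 1.329844
L = 2.563851/1.329844 = 1.9279

Final: 1.9279


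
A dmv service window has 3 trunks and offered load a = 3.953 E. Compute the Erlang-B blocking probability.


B(c,a) = (a^c/c!) / Σ_{k=0}^{c} a^k/k!
a^3/3! = 10.295067
Σ terms (k=0..3): 1.00000 + 3.95300 + 7.81310 + 10.29507 = 23.061172
B = 10.295067/23.061172 = 0.446424

Final: 0.446424


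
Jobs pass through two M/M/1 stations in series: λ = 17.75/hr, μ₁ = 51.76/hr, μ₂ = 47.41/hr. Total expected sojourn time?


Each node sees arrival rate λ = 17.75/hr (tandem ⇒ throughput preserved).
W₁ = 1/(μ₁−λ) = 1/(51.76−17.75) = 0.02940 hr
W₂ = 1/(μ₂−λ) = 1/(47.41−17.75) = 0.03372 hr
W_total = W₁ + W₂ = 0.02940 + 0.03372 = 0.06312 hr

Final: 0.06312 hr


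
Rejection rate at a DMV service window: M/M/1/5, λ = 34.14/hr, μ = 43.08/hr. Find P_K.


ρ = λ/μ = 34.14/43.08 = 0.7925
P_K = (1−ρ)ρ^K/(1−ρ^(K+1)) = (0.2075·0.312564)/(1 − 0.247701)
= 0.064864/0.752299 = 0.086220

Final: 0.086220


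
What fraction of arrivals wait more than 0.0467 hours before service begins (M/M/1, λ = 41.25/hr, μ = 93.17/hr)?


ρ = 41.25/93.17 = 0.4427
P(Wq > t) = ρ·e^{−(μ−λ)t} = 0.4427·e^{−2.4247}
= 0.4427·0.088508 = 0.039186

Final: 0.039186


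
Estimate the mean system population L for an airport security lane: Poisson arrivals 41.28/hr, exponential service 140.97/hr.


ρ = λ/μ = 41.28/140.97 = 0.2928
L = ρ/(1−ρ) = 0.2928/(1 − 0.2928) = 0.2928/0.7072 = 0.4141

Final: 0.4141


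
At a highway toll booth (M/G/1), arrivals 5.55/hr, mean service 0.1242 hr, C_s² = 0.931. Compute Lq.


ρ = λ·E[S] = 5.55·0.1242 = 0.6893
Lq = ρ²(1+C_s²)/(2(1−ρ)) = 0.4751·(1+0.931)/(2·0.3107)
= 0.4751·1.9310/0.6214 = 1.47657

Final: 1.47657


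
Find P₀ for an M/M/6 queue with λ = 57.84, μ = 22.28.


a = λ/μ = 57.84/22.28 = 2.5961; ρ = a/c = 0.4327
Σ_{k=0}^{5} a^k/k! (terms k=0..5) = 1.00000 + 2.59605 + 3.36974 + 2.91600 + 1.89252 + 0.98262 = 12.75693
Tail: a^6/(6!(1−ρ)) = 306.11075/(720·0.5673) = 0.74940
P₀ = 1/(12.75693 + 0.74940) = 1/13.50633 = 0.074039

Final: 0.074039


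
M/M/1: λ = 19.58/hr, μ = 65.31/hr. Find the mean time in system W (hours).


W = 1/(μ−λ) = 1/(65.31 − 19.58) = 1/45.73 = 0.02187 hr

Final: 0.02187 hr


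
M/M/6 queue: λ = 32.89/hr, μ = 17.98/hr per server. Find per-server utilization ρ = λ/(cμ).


ρ = λ/(cμ) = 32.89/(6·17.98) = 32.89/107.88 = 0.3049

Final: 0.3049


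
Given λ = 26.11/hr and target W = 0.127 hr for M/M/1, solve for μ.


W = 1/(μ−λ) ⇒ μ − λ = 1/W = 1/0.127 = 7.8740
μ = λ + 1/W = 26.11 + 7.8740 = 33.9840 per hr

Final: 33.9840 /hr


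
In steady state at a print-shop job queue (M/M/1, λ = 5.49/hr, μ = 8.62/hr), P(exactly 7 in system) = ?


ρ = 5.49/8.62 = 0.6369
P_n = (1−ρ)·ρ^n = (1 − 0.6369)·0.6369^7 = 0.3631·0.042507 = 0.015435

Final: 0.015435


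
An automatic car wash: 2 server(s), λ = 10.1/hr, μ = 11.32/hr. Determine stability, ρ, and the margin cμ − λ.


Total capacity cμ = 2·11.32 = 22.64/hr
ρ = λ/(cμ) = 10.1/22.64 = 0.4461
Stable ⇔ ρ < 1: YES
Spare capacity = cμ − λ = 22.64 − 10.1 = 12.54/hr

Final: ρ = 0.4461; stable; margin = 12.54/hr


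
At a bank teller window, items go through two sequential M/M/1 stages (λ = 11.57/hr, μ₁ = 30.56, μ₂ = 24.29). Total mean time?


Each node sees arrival rate λ = 11.57/hr (tandem ⇒ throughput preserved).
W₁ = 1/(μ₁−λ) = 1/(30.56−11.57) = 0.05266 hr
W₂ = 1/(μ₂−λ) = 1/(24.29−11.57) = 0.07862 hr
W_total = W₁ + W₂ = 0.05266 + 0.07862 = 0.13128 hr

Final: 0.13128 hr


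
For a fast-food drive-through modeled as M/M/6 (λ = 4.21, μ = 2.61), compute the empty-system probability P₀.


a = λ/μ = 4.21/2.61 = 1.6130; ρ = a/c = 0.2688
Σ_{k=0}^{5} a^k/k! (terms k=0..5) = 1.00000 + 1.61303 + 1.30093 + 0.69948 + 0.28207 + 0.09100 = 4.98650
Tail: a^6/(6!(1−ρ)) = 17.61366/(720·0.7312) = 0.03346
P₀ = 1/(4.98650 + 0.03346) = 1/5.01996 = 0.199205

Final: 0.199205


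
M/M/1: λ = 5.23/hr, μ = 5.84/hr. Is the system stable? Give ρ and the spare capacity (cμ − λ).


Total capacity cμ = 1·5.84 = 5.84/hr
ρ = λ/(cμ) = 5.23/5.84 = 0.8955
Stable ⇔ ρ < 1: YES
Spare capacity = cμ − λ = 5.84 − 5.23 = 0.61/hr

Final: ρ = 0.8955; stable; margin = 0.61/hr


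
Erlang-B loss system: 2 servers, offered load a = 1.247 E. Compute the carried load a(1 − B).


B(2,1.247) = 0.257068 (Erlang-B)
Carried load = a(1 − B) = 1.247·(1 − 0.257068) = 1.247·0.742932 = 0.9264 E

Final: 0.9264 Erlangs


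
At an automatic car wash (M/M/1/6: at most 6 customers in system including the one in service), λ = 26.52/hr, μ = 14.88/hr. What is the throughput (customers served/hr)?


ρ = 1.7823; P_K = (1−ρ)ρ^6/(1−ρ^7) = 0.446735
λ_eff = λ(1 − P_K) = 26.52·(1 − 0.446735) = 26.52·0.553265 = 14.6726 /hr

Final: 14.6726 /hr


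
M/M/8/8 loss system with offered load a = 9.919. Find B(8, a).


B(c,a) = (a^c/c!) / Σ_{k=0}^{c} a^k/k!
a^8/8! = 2323.927626
Σ terms (k=0..8): 1.00000 + 9.91900 + 49.19328 + 162.64938 + 403.32981 + 800.12567 + 1322.74109 + 1874.32413 + 2323.92763 = 6947.209987
B = 2323.927626/6947.209987 = 0.334512

Final: 0.334512


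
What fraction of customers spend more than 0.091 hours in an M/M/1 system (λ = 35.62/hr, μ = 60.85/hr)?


W ~ Exponential(μ−λ) for M/M/1.
μ − λ = 60.85 − 35.62 = 25.2300
P(W > t) = e^{−(μ−λ)t} = e^{−2.2959} = 0.100668

Final: 0.100668


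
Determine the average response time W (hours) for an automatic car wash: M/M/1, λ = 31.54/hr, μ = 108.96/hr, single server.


W = 1/(μ−λ) = 1/(108.96 − 31.54) = 1/77.42 = 0.01292 hr

Final: 0.01292 hr


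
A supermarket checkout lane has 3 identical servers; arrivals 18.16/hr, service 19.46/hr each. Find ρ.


ρ = λ/(cμ) = 18.16/(3·19.46) = 18.16/58.38 = 0.3111

Final: 0.3111


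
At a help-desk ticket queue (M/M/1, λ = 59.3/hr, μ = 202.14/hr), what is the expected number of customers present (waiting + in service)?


ρ = λ/μ = 59.3/202.14 = 0.2934
L = ρ/(1−ρ) = 0.2934/(1 − 0.2934) = 0.2934/0.7066 = 0.4151

Final: 0.4151


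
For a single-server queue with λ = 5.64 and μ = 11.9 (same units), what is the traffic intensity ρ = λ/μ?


ρ = λ/μ = 5.64/11.9 = 0.4739

Final: 0.4739


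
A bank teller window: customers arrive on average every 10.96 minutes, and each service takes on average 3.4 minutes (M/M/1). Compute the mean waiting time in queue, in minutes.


λ = 60/10.96 = 5.4745 /hr
μ = 60/3.4 = 17.6471 /hr
ρ = λ/μ = 5.4745/17.6471 = 0.3102
Wq = ρ/(μ−λ) = 0.3102/(17.6471−5.4745) = 0.02549 hr
In minutes: 0.02549·60 = 1.529 min

Final: 1.529 min


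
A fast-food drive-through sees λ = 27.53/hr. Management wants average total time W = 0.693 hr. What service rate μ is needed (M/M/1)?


W = 1/(μ−λ) ⇒ μ − λ = 1/W = 1/0.693 = 1.4430
μ = λ + 1/W = 27.53 + 1.4430 = 28.9730 per hr

Final: 28.9730 /hr


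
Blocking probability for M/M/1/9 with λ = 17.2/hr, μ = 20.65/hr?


ρ = λ/μ = 17.2/20.65 = 0.8329
P_K = (1−ρ)ρ^K/(1−ρ^(K+1)) = (0.1671·0.192964)/(1 − 0.160725)
= 0.032238/0.839275 = 0.038412

Final: 0.038412


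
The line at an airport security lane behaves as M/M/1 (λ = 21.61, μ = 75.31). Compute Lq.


ρ = 21.61/75.31 = 0.2869
Lq = ρ²/(1−ρ) = 0.08234/0.7131 = 0.1155

Final: 0.1155


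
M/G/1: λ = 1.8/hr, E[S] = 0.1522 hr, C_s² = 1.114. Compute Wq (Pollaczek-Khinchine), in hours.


ρ = λ·E[S] = 1.8·0.1522 = 0.2740
E[S²] = E[S]²(1+C_s²) = 0.1522²·(1+1.114) = 0.048970
Wq = λ·E[S²]/(2(1−ρ)) = 1.8·0.048970/(2·0.7260) = 0.06070 hr

Final: 0.06070 hr


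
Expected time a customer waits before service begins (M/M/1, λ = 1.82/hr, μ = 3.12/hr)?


ρ = 1.82/3.12 = 0.5833
Wq = ρ/(μ−λ) = 0.5833/(3.12 − 1.82) = 0.5833/1.30 = 0.4487 hr

Final: 0.4487 hr


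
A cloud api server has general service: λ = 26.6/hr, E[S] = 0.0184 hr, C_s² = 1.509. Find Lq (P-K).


ρ = λ·E[S] = 26.6·0.0184 = 0.4894
Lq = ρ²(1+C_s²)/(2(1−ρ)) = 0.2396·(1+1.509)/(2·0.5106)
= 0.2396·2.5090/1.0211 = 0.58860

Final: 0.58860


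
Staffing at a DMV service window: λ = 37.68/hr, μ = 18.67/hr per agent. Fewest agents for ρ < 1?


Stability requires cμ > λ ⇔ c > λ/μ.
λ/μ = 37.68/18.67 = 2.0182
Minimum integer c = ⌊2.0182⌋ + 1 = 3
Check: 3·18.67 = 56.01 > 37.68, while 2·18.67 = 37.34 ≤ 37.68

Final: 3 servers


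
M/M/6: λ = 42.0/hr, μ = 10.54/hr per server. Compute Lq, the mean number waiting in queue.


a = λ/μ = 3.9848; ρ = a/6 = 0.6641
P₀ = 0.016977
Lq = P₀·a^c·ρ / (c!·(1−ρ)²) = 0.016977·4003.61287·0.6641/(720·0.11280)
= 0.55578

Final: 0.55578


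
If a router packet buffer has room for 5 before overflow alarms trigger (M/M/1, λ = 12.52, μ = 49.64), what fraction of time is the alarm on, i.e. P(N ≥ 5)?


ρ = 12.52/49.64 = 0.2522
P(N ≥ n) = ρ^n = 0.2522^5 = 0.001021

Final: 0.001021


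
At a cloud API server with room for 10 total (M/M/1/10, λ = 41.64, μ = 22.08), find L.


ρ = 41.64/22.08 = 1.8859
L = ρ[1 − (K+1)ρ^K + Kρ^(K+1)] / [(1−ρ)(1−ρ^(K+1))]
Numerator: 1.8859·(1 − 11·569.005570 + 10·1073.070287) = 8434.818669
Denominator: (-0.8859)·(-1072.070287) = 949.714439
L = 8434.818669/949.714439 = 8.8814

Final: 8.8814


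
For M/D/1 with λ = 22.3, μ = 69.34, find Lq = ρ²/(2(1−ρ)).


ρ = 22.3/69.34 = 0.3216
M/D/1: Lq = ρ²/(2(1−ρ)) = 0.1034/(2·0.6784) = 0.07623

Final: 0.07623


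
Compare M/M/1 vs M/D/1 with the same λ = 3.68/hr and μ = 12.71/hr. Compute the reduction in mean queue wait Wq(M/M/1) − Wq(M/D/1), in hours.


ρ = 3.68/12.71 = 0.2895
Wq(M/M/1) = ρ/(μ−λ) = 0.2895/9.03 = 0.03206 hr
Wq(M/D/1) = ρ/(2(μ−λ)) = 0.01603 hr
Savings = 0.03206 − 0.01603 = 0.01603 hr

Final: 0.01603 hr


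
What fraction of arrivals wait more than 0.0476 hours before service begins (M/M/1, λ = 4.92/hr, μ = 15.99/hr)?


ρ = 4.92/15.99 = 0.3077
P(Wq > t) = ρ·e^{−(μ−λ)t} = 0.3077·e^{−0.5269}
= 0.3077·0.590414 = 0.181666

Final: 0.181666


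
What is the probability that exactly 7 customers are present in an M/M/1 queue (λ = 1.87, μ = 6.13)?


ρ = 1.87/6.13 = 0.3051
P_n = (1−ρ)·ρ^n = (1 − 0.3051)·0.3051^7 = 0.6949·0.0002458 = 0.0001709

Final: 0.0001709


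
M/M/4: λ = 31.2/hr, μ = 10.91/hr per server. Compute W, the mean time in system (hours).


a = 2.8598; ρ = 0.7149; P₀ = 0.046247
Lq = P₀·a^c·ρ/(c!(1−ρ)²) = 1.13394
Wq = Lq/λ = 1.13394/31.2 = 0.03634 hr
W = Wq + 1/μ = 0.03634 + 0.09166 = 0.12800 hr

Final: 0.12800 hr


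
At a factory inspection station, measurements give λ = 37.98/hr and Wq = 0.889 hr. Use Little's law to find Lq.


Lq = λWq = 37.98·0.889 = 33.7642

Final: 33.7642


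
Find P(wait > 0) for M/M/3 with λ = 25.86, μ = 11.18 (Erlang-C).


a = λ/μ = 2.3131; ρ = a/3 = 0.7710
P₀ = 0.066685 (from M/M/c formula)
C(c,a) = [a^c/(c!(1−ρ))]·P₀ = [12.37543/(6·0.2290)]·0.066685
= 9.00763·0.066685 = 0.600677

Final: 0.600677


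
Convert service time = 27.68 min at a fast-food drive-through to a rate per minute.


μ = 1/(service time) in consistent units.
1 minute = 1 min, so μ = 1/27.68 = 0.03613 per minute

Final: 0.03613 /min


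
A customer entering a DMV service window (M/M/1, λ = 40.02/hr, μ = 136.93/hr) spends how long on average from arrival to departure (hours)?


W = 1/(μ−λ) = 1/(136.93 − 40.02) = 1/96.91 = 0.01032 hr

Final: 0.01032 hr


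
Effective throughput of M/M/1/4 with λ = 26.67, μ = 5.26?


ρ = 5.0703; P_K = (1−ρ)ρ^4/(1−ρ^5) = 0.803014
λ_eff = λ(1 − P_K) = 26.67·(1 − 0.803014) = 26.67·0.196986 = 5.2536 /hr

Final: 5.2536 /hr


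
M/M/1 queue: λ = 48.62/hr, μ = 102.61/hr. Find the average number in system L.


ρ = λ/μ = 48.62/102.61 = 0.4738
L = ρ/(1−ρ) = 0.4738/(1 − 0.4738) = 0.4738/0.5262 = 0.9005

Final: 0.9005


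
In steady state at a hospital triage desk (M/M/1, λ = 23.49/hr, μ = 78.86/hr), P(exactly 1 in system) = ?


ρ = 23.49/78.86 = 0.2979
P_n = (1−ρ)·ρ^n = (1 − 0.2979)·0.2979^1 = 0.7021·0.297870 = 0.209143

Final: 0.209143


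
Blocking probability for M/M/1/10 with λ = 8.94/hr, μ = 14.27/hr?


ρ = λ/μ = 8.94/14.27 = 0.6265
P_K = (1−ρ)ρ^K/(1−ρ^(K+1)) = (0.3735·0.009314)/(1 − 0.005835)
= 0.003479/0.994165 = 0.003499

Final: 0.003499


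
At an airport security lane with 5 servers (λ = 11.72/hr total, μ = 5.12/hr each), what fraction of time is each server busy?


ρ = λ/(cμ) = 11.72/(5·5.12) = 11.72/25.60 = 0.4578

Final: 0.4578


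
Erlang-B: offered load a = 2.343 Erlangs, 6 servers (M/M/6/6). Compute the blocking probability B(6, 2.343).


B(c,a) = (a^c/c!) / Σ_{k=0}^{c} a^k/k!
a^6/6! = 0.229774
Σ terms (k=0..6): 1.00000 + 2.34300 + 2.74482 + 2.14371 + 1.25568 + 0.58841 + 0.22977 = 10.305394
B = 0.229774/10.305394 = 0.022296

Final: 0.022296


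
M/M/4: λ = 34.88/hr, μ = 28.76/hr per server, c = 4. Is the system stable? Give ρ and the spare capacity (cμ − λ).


Total capacity cμ = 4·28.76 = 115.04/hr
ρ = λ/(cμ) = 34.88/115.04 = 0.3032
Stable ⇔ ρ < 1: YES
Spare capacity = cμ − λ = 115.04 − 34.88 = 80.16/hr

Final: ρ = 0.3032; stable; margin = 80.16/hr


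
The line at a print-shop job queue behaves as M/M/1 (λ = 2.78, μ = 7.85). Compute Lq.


ρ = 2.78/7.85 = 0.3541
Lq = ρ²/(1−ρ) = 0.1254/0.6459 = 0.1942

Final: 0.1942


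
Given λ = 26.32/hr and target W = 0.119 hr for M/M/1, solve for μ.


W = 1/(μ−λ) ⇒ μ − λ = 1/W = 1/0.119 = 8.4034
μ = λ + 1/W = 26.32 + 8.4034 = 34.7234 per hr

Final: 34.7234 /hr


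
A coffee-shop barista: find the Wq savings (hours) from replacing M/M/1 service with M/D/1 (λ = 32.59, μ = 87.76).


ρ = 32.59/87.76 = 0.3714
Wq(M/M/1) = ρ/(μ−λ) = 0.3714/55.17 = 0.006731 hr
Wq(M/D/1) = ρ/(2(μ−λ)) = 0.003366 hr
Savings = 0.006731 − 0.003366 = 0.003366 hr

Final: 0.003366 hr


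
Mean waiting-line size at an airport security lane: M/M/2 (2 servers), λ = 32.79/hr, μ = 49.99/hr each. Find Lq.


a = λ/μ = 0.6559; ρ = a/2 = 0.3280
P₀ = 0.506063
Lq = P₀·a^c·ρ / (c!·(1−ρ)²) = 0.506063·0.43025·0.3280/(2·0.45163)
= 0.07906

Final: 0.07906


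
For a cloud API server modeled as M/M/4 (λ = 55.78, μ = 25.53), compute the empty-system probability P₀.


a = λ/μ = 55.78/25.53 = 2.1849; ρ = a/c = 0.5462
Σ_{k=0}^{3} a^k/k! (terms k=0..3) = 1.00000 + 2.18488 + 2.38685 + 1.73833 = 7.31006
Tail: a^4/(4!(1−ρ)) = 22.78824/(24·0.4538) = 2.09245
P₀ = 1/(7.31006 + 2.09245) = 1/9.40251 = 0.106355

Final: 0.106355


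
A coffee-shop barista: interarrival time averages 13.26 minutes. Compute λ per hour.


λ = 1/(interarrival time) in consistent units.
1 hour = 60 min, so λ = 60/13.26 = 4.5249 per hour

Final: 4.5249 /hr


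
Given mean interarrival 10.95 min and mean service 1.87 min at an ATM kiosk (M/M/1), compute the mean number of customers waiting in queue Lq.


λ = 60/10.95 = 5.4795 /hr
μ = 60/1.87 = 32.0856 /hr
ρ = λ/μ = 5.4795/32.0856 = 0.1708
Lq = ρ²/(1−ρ) = 0.02916/0.8292 = 0.03517

Final: 0.03517


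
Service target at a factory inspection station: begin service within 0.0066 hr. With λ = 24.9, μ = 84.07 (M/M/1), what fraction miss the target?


ρ = 24.9/84.07 = 0.2962
P(Wq > t) = ρ·e^{−(μ−λ)t} = 0.2962·e^{−0.3905}
= 0.2962·0.676704 = 0.200427

Final: 0.200427


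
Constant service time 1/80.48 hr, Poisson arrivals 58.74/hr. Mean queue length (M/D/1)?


ρ = 58.74/80.48 = 0.7299
M/D/1: Lq = ρ²/(2(1−ρ)) = 0.5327/(2·0.2701) = 0.98603

Final: 0.98603


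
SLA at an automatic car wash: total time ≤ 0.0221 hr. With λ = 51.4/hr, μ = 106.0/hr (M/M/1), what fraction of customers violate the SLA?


W ~ Exponential(μ−λ) for M/M/1.
μ − λ = 106.0 − 51.4 = 54.6000
P(W > t) = e^{−(μ−λ)t} = e^{−1.2067} = 0.299195

Final: 0.299195


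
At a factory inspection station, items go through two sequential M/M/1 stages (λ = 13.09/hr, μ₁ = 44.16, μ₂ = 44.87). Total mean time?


Each node sees arrival rate λ = 13.09/hr (tandem ⇒ throughput preserved).
W₁ = 1/(μ₁−λ) = 1/(44.16−13.09) = 0.03219 hr
W₂ = 1/(μ₂−λ) = 1/(44.87−13.09) = 0.03147 hr
W_total = W₁ + W₂ = 0.03219 + 0.03147 = 0.06365 hr

Final: 0.06365 hr


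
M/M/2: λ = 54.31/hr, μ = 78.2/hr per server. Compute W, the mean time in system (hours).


a = 0.6945; ρ = 0.3473; P₀ = 0.484505
Lq = P₀·a^c·ρ/(c!(1−ρ)²) = 0.09523
Wq = Lq/λ = 0.09523/54.31 = 0.001753 hr
W = Wq + 1/μ = 0.001753 + 0.01279 = 0.01454 hr

Final: 0.01454 hr


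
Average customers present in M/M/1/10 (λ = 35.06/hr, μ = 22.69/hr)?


ρ = 35.06/22.69 = 1.5452
L = ρ[1 − (K+1)ρ^K + Kρ^(K+1)] / [(1−ρ)(1−ρ^(K+1))]
Numerator: 1.5452·(1 − 11·77.584356 + 10·119.881336) = 535.225816
Denominator: (-0.5452)·(-118.881336) = 64.811024
L = 535.225816/64.811024 = 8.2583

Final: 8.2583


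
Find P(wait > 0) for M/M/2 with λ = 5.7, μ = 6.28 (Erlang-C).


a = λ/μ = 0.9076; ρ = a/2 = 0.4538
P₀ = 0.375685 (from M/M/c formula)
C(c,a) = [a^c/(c!(1−ρ))]·P₀ = [0.82382/(2·0.5462)]·0.375685
= 0.75416·0.375685 = 0.283328

Final: 0.283328


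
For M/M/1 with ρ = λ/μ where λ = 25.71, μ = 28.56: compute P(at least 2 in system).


ρ = 25.71/28.56 = 0.9002
P(N ≥ n) = ρ^n = 0.9002^2 = 0.810378

Final: 0.810378


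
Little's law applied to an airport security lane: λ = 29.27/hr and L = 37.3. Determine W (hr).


W = L/λ = 37.3/29.27 = 1.2743 hr

Final: 1.2743 hr


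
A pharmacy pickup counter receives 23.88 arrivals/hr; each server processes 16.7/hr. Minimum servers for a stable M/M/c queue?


Stability requires cμ > λ ⇔ c > λ/μ.
λ/μ = 23.88/16.7 = 1.4299
Minimum integer c = ⌊1.4299⌋ + 1 = 2
Check: 2·16.7 = 33.40 > 23.88, while 1·16.7 = 16.70 ≤ 23.88

Final: 2 servers


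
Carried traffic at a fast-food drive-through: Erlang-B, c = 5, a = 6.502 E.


B(5,6.502) = 0.394039 (Erlang-B)
Carried load = a(1 − B) = 6.502·(1 − 0.394039) = 6.502·0.605961 = 3.9400 E

Final: 3.9400 Erlangs


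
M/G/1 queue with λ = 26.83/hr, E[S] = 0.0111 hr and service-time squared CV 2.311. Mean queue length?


ρ = λ·E[S] = 26.83·0.0111 = 0.2978
Lq = ρ²(1+C_s²)/(2(1−ρ)) = 0.08869·(1+2.311)/(2·0.7022)
= 0.08869·3.3110/1.4044 = 0.20910

Final: 0.20910


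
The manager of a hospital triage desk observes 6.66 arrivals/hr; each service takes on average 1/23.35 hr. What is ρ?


ρ = λ/μ = 6.66/23.35 = 0.2852

Final: 0.2852


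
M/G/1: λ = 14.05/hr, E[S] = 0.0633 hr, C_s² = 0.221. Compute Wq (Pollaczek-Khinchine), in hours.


ρ = λ·E[S] = 14.05·0.0633 = 0.8894
E[S²] = E[S]²(1+C_s²) = 0.0633²·(1+0.221) = 0.004892
Wq = λ·E[S²]/(2(1−ρ)) = 14.05·0.004892/(2·0.1106) = 0.31065 hr

Final: 0.31065 hr


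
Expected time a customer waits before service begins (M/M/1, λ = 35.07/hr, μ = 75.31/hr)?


ρ = 35.07/75.31 = 0.4657
Wq = ρ/(μ−λ) = 0.4657/(75.31 − 35.07) = 0.4657/40.24 = 0.01157 hr

Final: 0.01157 hr


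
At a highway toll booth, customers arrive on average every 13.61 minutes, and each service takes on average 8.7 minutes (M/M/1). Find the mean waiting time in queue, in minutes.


λ = 60/13.61 = 4.4085 /hr
μ = 60/8.7 = 6.8966 /hr
ρ = λ/μ = 4.4085/6.8966 = 0.6392
Wq = ρ/(μ−λ) = 0.6392/(6.8966−4.4085) = 0.25692 hr
In minutes: 0.25692·60 = 15.415 min

Final: 15.415 min


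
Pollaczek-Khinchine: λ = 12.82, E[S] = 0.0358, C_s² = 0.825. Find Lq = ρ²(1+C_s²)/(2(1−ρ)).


ρ = λ·E[S] = 12.82·0.0358 = 0.4590
Lq = ρ²(1+C_s²)/(2(1−ρ)) = 0.2106·(1+0.825)/(2·0.5410)
= 0.2106·1.8250/1.0821 = 0.35526

Final: 0.35526


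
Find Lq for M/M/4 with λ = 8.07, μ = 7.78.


a = λ/μ = 1.0373; ρ = a/4 = 0.2593
P₀ = 0.353810
Lq = P₀·a^c·ρ / (c!·(1−ρ)²) = 0.353810·1.15765·0.2593/(24·0.54861)
= 0.008067

Final: 0.008067


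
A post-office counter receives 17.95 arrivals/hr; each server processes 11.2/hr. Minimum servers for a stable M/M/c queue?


Stability requires cμ > λ ⇔ c > λ/μ.
λ/μ = 17.95/11.2 = 1.6027
Minimum integer c = ⌊1.6027⌋ + 1 = 2
Check: 2·11.2 = 22.40 > 17.95, while 1·11.2 = 11.20 ≤ 17.95

Final: 2 servers
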